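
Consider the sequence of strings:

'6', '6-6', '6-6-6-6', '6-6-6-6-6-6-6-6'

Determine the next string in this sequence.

s(k+1) = s(k)·-·s(k) — each term doubles the last with '-' between the halves.
Doubling 6-6-6-6-6-6-6-6 with '-' between the halves:

6-6-6-6-6-6-6-6-6-6-6-6-6-6-6-6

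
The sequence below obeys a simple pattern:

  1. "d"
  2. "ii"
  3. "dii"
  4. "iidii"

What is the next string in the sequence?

From term 3 onward, concatenate the second-to-last term with the last: d·ii = dii, ii·dii = iidii, …
The next term joins dii and iidii.

diiiidii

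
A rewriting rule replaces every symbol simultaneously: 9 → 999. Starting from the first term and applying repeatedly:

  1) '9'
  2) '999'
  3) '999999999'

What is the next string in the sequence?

Rewriting each symbol of 999999999: 9→999, 9→999, 9→999, 9→999, 9→999, 9→999, 9→999, 9→999, 9→999, which concatenates to 999 999 999 999 999 999 999 999 999.

999999999999999999999999999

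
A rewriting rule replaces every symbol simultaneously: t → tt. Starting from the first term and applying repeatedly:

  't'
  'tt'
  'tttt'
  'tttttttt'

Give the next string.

Rewriting each symbol of tttttttt: t→tt, t→tt, t→tt, t→tt, t→tt, t→tt, t→tt, t→tt, which concatenates to tt tt tt tt tt tt tt tt.

tttttttttttttttt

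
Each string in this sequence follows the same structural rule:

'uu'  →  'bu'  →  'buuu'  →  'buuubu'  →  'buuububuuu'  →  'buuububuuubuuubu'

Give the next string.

buuububuuubuuububuuububuuu

Each term (from the third on) is the previous term followed by the one before it: term 3 = bu·uu = buuu.
Continuing: buuububuuubuuubu · buuububuuu gives term 7.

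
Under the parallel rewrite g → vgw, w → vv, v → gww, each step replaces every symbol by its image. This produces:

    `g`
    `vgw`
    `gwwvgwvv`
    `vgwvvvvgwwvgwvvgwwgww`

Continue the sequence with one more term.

φ(vgwvvvvgwwvgwvvgwwgww) expands symbol-by-symbol to gww vgw vv gww gww gww gww vgw vv vv gww vgw vv gww gww vgw vv vv vgw vv vv; joining the 21 pieces gives the next term.

gwwvgwvvgwwgwwgwwgwwvgwvvvvgwwvgwvvgwwgwwvgwvvvvvgwvvvv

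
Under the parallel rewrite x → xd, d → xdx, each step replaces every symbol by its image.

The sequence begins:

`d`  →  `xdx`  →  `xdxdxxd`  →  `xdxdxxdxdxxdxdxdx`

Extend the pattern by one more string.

Applying the rule to each of the 17 symbols of xdxdxxdxdxxdxdxdx gives the pieces xd xdx xd xdx xd xd xdx xd xdx xd xd xdx xd xdx xd xdx xd, which concatenate to the answer.

xdxdxxdxdxxdxdxdxxdxdxxdxdxdxxdxdxxdxdxxd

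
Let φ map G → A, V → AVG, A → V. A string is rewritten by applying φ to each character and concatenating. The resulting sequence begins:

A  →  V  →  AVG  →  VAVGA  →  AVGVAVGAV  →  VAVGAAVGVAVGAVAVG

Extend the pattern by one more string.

AVGVAVGAVVAVGAAVGVAVGAVAVGVAVGA

Replace each of the 17 characters of VAVGAAVGVAVGAVAVG in place — AVG V AVG A V V AVG A AVG V AVG A V AVG V AVG A — and concatenate.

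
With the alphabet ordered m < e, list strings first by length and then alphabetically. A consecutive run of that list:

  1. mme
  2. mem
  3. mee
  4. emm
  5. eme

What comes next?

The successor of eme increments the rightmost position that isn't already e and resets every position after it to m.

eem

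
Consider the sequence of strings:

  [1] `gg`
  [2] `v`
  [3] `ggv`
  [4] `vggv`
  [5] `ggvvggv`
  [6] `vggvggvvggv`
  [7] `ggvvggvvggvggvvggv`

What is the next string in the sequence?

vggvggvvggvggvvggvvggvggvvggv

From term 3 onward, concatenate the second-to-last term with the last: gg·v = ggv, v·ggv = vggv, …
Continuing: vggvggvvggv · ggvvggvvggvggvvggv gives term 8.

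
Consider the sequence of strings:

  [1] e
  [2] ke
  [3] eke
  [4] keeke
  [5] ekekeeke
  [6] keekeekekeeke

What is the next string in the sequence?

From term 3 onward, concatenate the second-to-last term with the last: e·ke = eke, ke·eke = keeke, …
So term 7 is ekekeeke·keekeekekeeke.

ekekeekekeekeekekeeke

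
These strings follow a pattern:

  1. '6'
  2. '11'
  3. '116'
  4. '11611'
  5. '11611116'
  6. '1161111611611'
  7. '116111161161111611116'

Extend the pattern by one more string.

This is a Fibonacci-style word recurrence s(k) = s(k−1)·s(k−2): e.g. 11·6 = 116.
The next term joins 116111161161111611116 and 1161111611611.

1161111611611116111161161111611611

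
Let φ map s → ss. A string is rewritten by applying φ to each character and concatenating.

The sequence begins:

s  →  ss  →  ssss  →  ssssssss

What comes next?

ssssssssssssssss

Apply φ to ssssssss symbol by symbol: s→ss, s→ss, s→ss, s→ss, s→ss, s→ss, s→ss, s→ss; joined: ss ss ss ss ss ss ss ss.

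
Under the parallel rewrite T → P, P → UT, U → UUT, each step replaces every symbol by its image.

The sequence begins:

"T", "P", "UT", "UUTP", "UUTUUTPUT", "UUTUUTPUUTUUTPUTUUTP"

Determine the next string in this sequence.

UUTUUTPUUTUUTPUTUUTUUTPUUTUUTPUTUUTPUUTUUTPUT

Applying the rule to each of the 20 symbols of UUTUUTPUUTUUTPUTUUTP gives the pieces UUT UUT P UUT UUT P UT UUT UUT P UUT UUT P UT UUT P UUT UUT P UT, which concatenate to the answer.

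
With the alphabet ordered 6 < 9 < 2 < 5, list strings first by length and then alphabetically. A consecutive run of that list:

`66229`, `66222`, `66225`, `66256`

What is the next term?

Treat 66256 as a base-4 numeral over the given alphabet and add one, carrying through any trailing 5's.

66259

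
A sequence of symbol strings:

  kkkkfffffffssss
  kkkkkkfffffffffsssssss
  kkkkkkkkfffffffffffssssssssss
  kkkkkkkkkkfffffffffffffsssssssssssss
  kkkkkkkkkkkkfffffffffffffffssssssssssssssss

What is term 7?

The n-th term is 2n k's then 2n+3 f's then 3n-2 s's, where the shown terms are n = 2, 3, 4, 5, 6.
Setting n = 8 gives 16, 19, 22 characters in each block.

kkkkkkkkkkkkkkkkfffffffffffffffffffssssssssssssssssssssss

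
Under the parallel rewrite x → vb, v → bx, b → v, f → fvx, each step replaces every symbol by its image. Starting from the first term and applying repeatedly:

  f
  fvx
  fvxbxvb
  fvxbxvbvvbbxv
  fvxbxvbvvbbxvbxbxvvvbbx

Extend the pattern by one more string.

φ(fvxbxvbvvbbxvbxbxvvvbbx) expands symbol-by-symbol to fvx bx vb v vb bx v bx bx v v vb bx v vb v vb bx bx bx v v vb; joining the 23 pieces gives the next term.

fvxbxvbvvbbxvbxbxvvvbbxvvbvvbbxbxbxvvvb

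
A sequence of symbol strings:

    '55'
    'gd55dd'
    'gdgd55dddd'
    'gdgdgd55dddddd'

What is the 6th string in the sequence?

gdgdgdgdgd55dddddddddd

Every step adds gd to the front and dd to the end of the previous string.
From gdgdgd55dddddd, 2 further steps: gdgdgd55dddddd → gdgdgdgd55dddddddd → (answer).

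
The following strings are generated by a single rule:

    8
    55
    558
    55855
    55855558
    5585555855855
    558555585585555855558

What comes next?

5585555855855558555585585555855855

This is a Fibonacci-style word recurrence s(k) = s(k−1)·s(k−2): e.g. 55·8 = 558.
Continuing: 558555585585555855558 · 5585555855855 gives term 8.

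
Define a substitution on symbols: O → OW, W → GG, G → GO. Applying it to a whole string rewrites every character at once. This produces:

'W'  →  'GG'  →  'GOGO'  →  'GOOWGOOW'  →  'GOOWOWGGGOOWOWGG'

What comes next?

Replace each of the 16 characters of GOOWOWGGGOOWOWGG in place — GO OW OW GG OW GG GO GO GO OW OW GG OW GG GO GO — and concatenate.

GOOWOWGGOWGGGOGOGOOWOWGGOWGGGOGO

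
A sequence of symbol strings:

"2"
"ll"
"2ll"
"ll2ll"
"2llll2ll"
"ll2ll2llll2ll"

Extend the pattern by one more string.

Each term (from the third on) is the two preceding terms concatenated in order: term 3 = 2·ll = 2ll.
The next term joins 2llll2ll and ll2ll2llll2ll.

2llll2llll2ll2llll2ll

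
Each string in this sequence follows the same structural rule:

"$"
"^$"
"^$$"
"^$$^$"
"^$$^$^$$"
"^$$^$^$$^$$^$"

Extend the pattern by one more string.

Each term (from the third on) is the previous term followed by the one before it: term 3 = ^$·$ = ^$$.
Continuing: ^$$^$^$$^$$^$ · ^$$^$^$$ gives term 7.

^$$^$^$$^$$^$^$$^$^$$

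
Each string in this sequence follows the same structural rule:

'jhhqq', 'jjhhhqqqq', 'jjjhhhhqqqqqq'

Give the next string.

jjjjhhhhhqqqqqqqq

Term n consists of n j's, followed by n+1 h's, followed by 2n q's (n = 1, 2, …).
At n = 4 the blocks have lengths 4, 5, 8.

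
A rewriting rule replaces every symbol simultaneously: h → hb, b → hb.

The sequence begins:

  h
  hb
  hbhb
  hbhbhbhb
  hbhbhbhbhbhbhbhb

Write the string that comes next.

Applying the rule to each of the 16 symbols of hbhbhbhbhbhbhbhb gives the pieces hb hb hb hb hb hb hb hb hb hb hb hb hb hb hb hb, which concatenate to the answer.

hbhbhbhbhbhbhbhbhbhbhbhbhbhbhbhb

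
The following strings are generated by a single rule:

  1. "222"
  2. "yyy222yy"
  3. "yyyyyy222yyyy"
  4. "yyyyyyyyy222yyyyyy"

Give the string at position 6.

yyyyyyyyyyyyyyy222yyyyyyyyyy

Each term wraps the previous one in yyy on the left and yy on the right.
From yyyyyyyyy222yyyyyy, 2 further steps: yyyyyyyyy222yyyyyy → yyyyyyyyyyyy222yyyyyyyy → (answer).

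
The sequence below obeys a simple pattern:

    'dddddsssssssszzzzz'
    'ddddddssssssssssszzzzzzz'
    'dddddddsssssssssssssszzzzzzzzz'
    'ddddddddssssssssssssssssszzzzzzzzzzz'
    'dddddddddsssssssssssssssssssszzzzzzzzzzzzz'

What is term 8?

ddddddddddddssssssssssssssssssssssssssssszzzzzzzzzzzzzzzzzzz

The n-th term is n+3 d's then 3n+2 s's then 2n+1 z's, where the shown terms are n = 2, 3, 4, 5, 6.
At n = 9 the blocks have lengths 12, 29, 19.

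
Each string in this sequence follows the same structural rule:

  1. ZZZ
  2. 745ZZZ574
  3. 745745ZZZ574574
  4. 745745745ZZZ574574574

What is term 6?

745745745745745ZZZ574574574574574

Each term wraps the previous one in 745 on the left and 574 on the right.
From 745745745ZZZ574574574, 2 further steps: 745745745ZZZ574574574 → 745745745745ZZZ574574574574 → (answer).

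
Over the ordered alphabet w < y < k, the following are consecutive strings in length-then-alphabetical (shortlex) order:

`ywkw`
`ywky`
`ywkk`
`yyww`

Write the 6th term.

Continuing the enumeration 2 steps past yyww: yyww → yywy → (answer).

yywk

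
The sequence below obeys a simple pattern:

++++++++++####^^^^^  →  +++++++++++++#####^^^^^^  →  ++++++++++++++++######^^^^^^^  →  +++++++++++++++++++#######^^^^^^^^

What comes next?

++++++++++++++++++++++########^^^^^^^^^

Reading off run lengths: + runs 10, 13, 16, 19; # runs 4, 5, 6, 7; ^ runs 5, 6, 7, 8 — each is linear in n, where the shown terms are n = 3, 4, 5, 6.
Setting n = 7 gives 22, 8, 9 characters in each block.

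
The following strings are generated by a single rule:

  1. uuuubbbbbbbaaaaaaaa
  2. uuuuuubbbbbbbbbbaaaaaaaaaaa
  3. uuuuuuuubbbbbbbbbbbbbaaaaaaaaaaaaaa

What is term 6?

uuuuuuuuuuuuuubbbbbbbbbbbbbbbbbbbbbbaaaaaaaaaaaaaaaaaaaaaaa

Reading off run lengths: u runs 4, 6, 8; b runs 7, 10, 13; a runs 8, 11, 14 — each is linear in n, where the shown terms are n = 2, 3, 4.
Setting n = 7 gives 14, 22, 23 characters in each block.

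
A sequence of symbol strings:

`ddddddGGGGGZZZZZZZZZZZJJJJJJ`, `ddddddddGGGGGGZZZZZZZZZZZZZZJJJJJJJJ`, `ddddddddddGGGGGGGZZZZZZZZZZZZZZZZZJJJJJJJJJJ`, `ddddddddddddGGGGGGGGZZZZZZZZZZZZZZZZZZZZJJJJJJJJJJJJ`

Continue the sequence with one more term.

ddddddddddddddGGGGGGGGGZZZZZZZZZZZZZZZZZZZZZZZJJJJJJJJJJJJJJ

The n-th term is 2n d's then n+2 G's then 3n+2 Z's then 2n J's, where the shown terms are n = 3, 4, 5, 6.
For the next term, n = 7, so the run lengths are 14, 9, 23, 14.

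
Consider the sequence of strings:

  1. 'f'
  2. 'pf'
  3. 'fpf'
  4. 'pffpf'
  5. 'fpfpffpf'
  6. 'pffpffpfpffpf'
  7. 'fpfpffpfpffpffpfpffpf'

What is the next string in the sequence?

pffpffpfpffpffpfpffpfpffpffpfpffpf

This is a Fibonacci-style word recurrence s(k) = s(k−2)·s(k−1): e.g. f·pf = fpf.
Continuing: pffpffpfpffpf · fpfpffpfpffpffpfpffpf gives term 8.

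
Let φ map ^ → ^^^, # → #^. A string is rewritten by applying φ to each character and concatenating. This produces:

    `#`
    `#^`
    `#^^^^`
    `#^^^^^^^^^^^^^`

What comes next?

#^^^^^^^^^^^^^^^^^^^^^^^^^^^^^^^^^^^^^^^^

Applying the rule to each of the 14 symbols of #^^^^^^^^^^^^^ gives the pieces #^ ^^^ ^^^ ^^^ ^^^ ^^^ ^^^ ^^^ ^^^ ^^^ ^^^ ^^^ ^^^ ^^^, which concatenate to the answer.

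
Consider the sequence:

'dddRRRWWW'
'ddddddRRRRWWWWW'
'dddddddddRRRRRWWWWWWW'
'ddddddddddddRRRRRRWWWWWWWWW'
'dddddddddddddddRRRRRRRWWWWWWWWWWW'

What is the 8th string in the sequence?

Term n consists of 3n d's, followed by n+2 R's, followed by 2n+1 W's (n = 1, 2, …).
At n = 8 the blocks have lengths 24, 10, 17.

ddddddddddddddddddddddddRRRRRRRRRRWWWWWWWWWWWWWWWWW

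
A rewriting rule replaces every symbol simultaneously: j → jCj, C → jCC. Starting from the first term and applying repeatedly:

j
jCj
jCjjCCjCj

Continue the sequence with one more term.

jCjjCCjCjjCjjCCjCCjCjjCCjCj

Expanding jCjjCCjCj: j→jCj, C→jCC, j→jCj, j→jCj, C→jCC, C→jCC, j→jCj, C→jCC, j→jCj. Concatenated: jCj jCC jCj jCj jCC jCC jCj jCC jCj.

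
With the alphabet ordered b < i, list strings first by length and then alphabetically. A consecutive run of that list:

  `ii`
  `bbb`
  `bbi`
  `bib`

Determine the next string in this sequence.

bii

Find the rightmost character of bib below i, bump it to the next letter, and reset everything to its right to b.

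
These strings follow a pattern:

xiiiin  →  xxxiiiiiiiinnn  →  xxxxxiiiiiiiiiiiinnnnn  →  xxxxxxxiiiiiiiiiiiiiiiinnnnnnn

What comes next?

Term n consists of 2n-1 x's, followed by 4n i's, followed by 2n-1 n's (n = 1, 2, …).
Setting n = 5 gives 9, 20, 9 characters in each block.

xxxxxxxxxiiiiiiiiiiiiiiiiiiiinnnnnnnnn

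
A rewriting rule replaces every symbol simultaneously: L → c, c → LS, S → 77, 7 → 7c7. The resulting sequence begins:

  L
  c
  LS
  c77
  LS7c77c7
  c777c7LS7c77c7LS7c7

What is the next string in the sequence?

Rewriting the 19 symbols of c777c7LS7c77c7LS7c7 one by one yields LS 7c7 7c7 7c7 LS 7c7 c 77 7c7 LS 7c7 7c7 LS 7c7 c 77 7c7 LS 7c7; concatenated:

LS7c77c77c7LS7c7c777c7LS7c77c7LS7c7c777c7LS7c7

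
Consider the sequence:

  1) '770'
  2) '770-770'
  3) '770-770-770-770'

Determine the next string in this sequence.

770-770-770-770-770-770-770-770

Each string is two copies of the previous one joined by '-'.
One more doubling of 770-770-770-770 gives the answer.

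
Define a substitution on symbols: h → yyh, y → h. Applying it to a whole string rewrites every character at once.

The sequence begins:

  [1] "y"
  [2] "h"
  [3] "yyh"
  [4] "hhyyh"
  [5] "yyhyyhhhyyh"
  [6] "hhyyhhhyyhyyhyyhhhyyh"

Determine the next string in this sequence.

Applying the rule to each of the 21 symbols of hhyyhhhyyhyyhyyhhhyyh gives the pieces yyh yyh h h yyh yyh yyh h h yyh h h yyh h h yyh yyh yyh h h yyh, which concatenate to the answer.

yyhyyhhhyyhyyhyyhhhyyhhhyyhhhyyhyyhyyhhhyyh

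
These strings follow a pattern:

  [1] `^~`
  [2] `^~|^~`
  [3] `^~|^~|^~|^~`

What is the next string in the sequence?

s(k+1) = s(k)·|·s(k) — each term doubles the last with '|' between the halves.
So the next term is two copies of ^~|^~|^~|^~ with '|' between the halves.

^~|^~|^~|^~|^~|^~|^~|^~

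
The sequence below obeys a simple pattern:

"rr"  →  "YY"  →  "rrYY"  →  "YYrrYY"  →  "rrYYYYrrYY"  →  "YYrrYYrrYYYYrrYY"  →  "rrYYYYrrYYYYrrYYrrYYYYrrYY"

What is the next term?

This is a Fibonacci-style word recurrence s(k) = s(k−2)·s(k−1): e.g. rr·YY = rrYY.
The next term joins YYrrYYrrYYYYrrYY and rrYYYYrrYYYYrrYYrrYYYYrrYY.

YYrrYYrrYYYYrrYYrrYYYYrrYYYYrrYYrrYYYYrrYY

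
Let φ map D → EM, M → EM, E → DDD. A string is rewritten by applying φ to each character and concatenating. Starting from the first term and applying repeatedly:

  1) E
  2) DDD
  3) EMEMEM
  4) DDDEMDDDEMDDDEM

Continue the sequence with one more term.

φ(DDDEMDDDEMDDDEM) expands symbol-by-symbol to EM EM EM DDD EM EM EM EM DDD EM EM EM EM DDD EM; joining the 15 pieces gives the next term.

EMEMEMDDDEMEMEMEMDDDEMEMEMEMDDDEM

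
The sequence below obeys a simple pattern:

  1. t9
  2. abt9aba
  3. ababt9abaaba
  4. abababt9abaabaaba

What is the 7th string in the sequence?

ababababababt9abaabaabaabaabaaba

Each term wraps the previous one in ab on the left and aba on the right.
From abababt9abaabaaba, 3 further steps: abababt9abaabaaba → ababababt9abaabaabaaba → abababababt9abaabaabaabaaba → (answer).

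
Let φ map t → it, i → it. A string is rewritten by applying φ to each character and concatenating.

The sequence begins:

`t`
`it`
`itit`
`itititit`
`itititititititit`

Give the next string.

itititititititititititititititit

φ(itititititititit) expands symbol-by-symbol to it it it it it it it it it it it it it it it it; joining the 16 pieces gives the next term.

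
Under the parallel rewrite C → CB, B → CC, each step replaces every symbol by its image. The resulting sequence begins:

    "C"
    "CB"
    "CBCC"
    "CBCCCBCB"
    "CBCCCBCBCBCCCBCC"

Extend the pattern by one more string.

Applying the rule to each of the 16 symbols of CBCCCBCBCBCCCBCC gives the pieces CB CC CB CB CB CC CB CC CB CC CB CB CB CC CB CB, which concatenate to the answer.

CBCCCBCBCBCCCBCCCBCCCBCBCBCCCBCB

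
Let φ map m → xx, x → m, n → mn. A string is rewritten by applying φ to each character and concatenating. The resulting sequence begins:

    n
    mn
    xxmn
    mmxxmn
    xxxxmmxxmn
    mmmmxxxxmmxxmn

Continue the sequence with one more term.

φ(mmmmxxxxmmxxmn) expands symbol-by-symbol to xx xx xx xx m m m m xx xx m m xx mn; joining the 14 pieces gives the next term.

xxxxxxxxmmmmxxxxmmxxmn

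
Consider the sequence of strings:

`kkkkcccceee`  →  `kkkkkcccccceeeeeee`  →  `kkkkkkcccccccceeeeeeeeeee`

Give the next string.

Term n consists of n+3 k's, followed by 2n+2 c's, followed by 4n-1 e's (n = 1, 2, …).
For the next term, n = 4, so the run lengths are 7, 10, 15.

kkkkkkkcccccccccceeeeeeeeeeeeeee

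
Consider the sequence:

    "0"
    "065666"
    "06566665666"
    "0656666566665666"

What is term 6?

06566665666656666566665666

Every step adds 65666 to the end: s(k+1) = s(k)·65666.
From 0656666566665666, 2 further steps: 0656666566665666 → 065666656666566665666 → (answer).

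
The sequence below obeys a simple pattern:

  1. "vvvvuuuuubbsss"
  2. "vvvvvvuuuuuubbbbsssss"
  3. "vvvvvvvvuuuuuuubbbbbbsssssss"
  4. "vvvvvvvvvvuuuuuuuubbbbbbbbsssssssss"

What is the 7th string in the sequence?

Term n consists of 2n v's, followed by n+3 u's, followed by 2n-2 b's, followed by 2n-1 s's, where the shown terms are n = 2, 3, 4, 5.
For term 7, n = 8, so the run lengths are 16, 11, 14, 15.

vvvvvvvvvvvvvvvvuuuuuuuuuuubbbbbbbbbbbbbbsssssssssssssss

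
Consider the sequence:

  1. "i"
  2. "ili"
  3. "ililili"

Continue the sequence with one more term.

Every step duplicates the string with 'l' between the halves.
One more doubling of ililili gives the answer.

ililililililili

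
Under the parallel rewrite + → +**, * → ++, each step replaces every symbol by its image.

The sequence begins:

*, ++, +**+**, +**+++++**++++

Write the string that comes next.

Replace each of the 14 characters of +**+++++**++++ in place — +** ++ ++ +** +** +** +** +** ++ ++ +** +** +** +** — and concatenate.

+**+++++**+**+**+**+**+++++**+**+**+**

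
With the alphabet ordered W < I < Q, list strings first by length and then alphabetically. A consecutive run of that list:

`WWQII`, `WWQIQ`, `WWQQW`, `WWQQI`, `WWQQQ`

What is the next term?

The successor of WWQQQ increments the rightmost position that isn't already Q and resets every position after it to W.

WIWWW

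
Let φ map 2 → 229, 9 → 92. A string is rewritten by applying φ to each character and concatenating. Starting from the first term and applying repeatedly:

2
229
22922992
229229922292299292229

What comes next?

2292299222922992922292292299222922992922299222922922992

φ(229229922292299292229) expands symbol-by-symbol to 229 229 92 229 229 92 92 229 229 229 92 229 229 92 92 229 92 229 229 229 92; joining the 21 pieces gives the next term.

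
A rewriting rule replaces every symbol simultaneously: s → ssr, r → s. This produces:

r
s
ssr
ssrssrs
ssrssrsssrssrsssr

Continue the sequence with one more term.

Rewriting the 17 symbols of ssrssrsssrssrsssr one by one yields ssr ssr s ssr ssr s ssr ssr ssr s ssr ssr s ssr ssr ssr s; concatenated:

ssrssrsssrssrsssrssrssrsssrssrsssrssrssrs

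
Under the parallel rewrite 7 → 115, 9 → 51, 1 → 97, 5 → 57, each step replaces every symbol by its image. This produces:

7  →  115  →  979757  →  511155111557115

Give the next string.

5797979757579797975757115979757

Applying the rule to each of the 15 symbols of 511155111557115 gives the pieces 57 97 97 97 57 57 97 97 97 57 57 115 97 97 57, which concatenate to the answer.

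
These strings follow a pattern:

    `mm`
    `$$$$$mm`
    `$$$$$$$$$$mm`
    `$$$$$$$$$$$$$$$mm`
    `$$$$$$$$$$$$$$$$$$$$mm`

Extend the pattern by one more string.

Every step adds $$$$$ at the front: s(k+1) = $$$$$·s(k).
Applying this once more to $$$$$$$$$$$$$$$$$$$$mm:

$$$$$$$$$$$$$$$$$$$$$$$$$mm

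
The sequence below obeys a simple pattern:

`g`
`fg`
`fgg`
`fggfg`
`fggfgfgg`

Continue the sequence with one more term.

fggfgfggfggfg

From term 3 onward, concatenate the last term with the second-to-last: fg·g = fgg, fgg·fg = fggfg, …
Continuing: fggfgfgg · fggfg gives term 6.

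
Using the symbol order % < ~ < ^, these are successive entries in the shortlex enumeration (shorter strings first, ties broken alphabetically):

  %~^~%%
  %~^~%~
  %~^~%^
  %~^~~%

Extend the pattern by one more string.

%~^~~~

Treat %~^~~% as a base-3 numeral over the given alphabet and add one, carrying through any trailing ^'s.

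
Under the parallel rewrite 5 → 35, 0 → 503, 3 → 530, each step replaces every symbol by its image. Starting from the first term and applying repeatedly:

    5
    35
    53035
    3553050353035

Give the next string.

5303535530503355035303553050353035

φ(3553050353035) expands symbol-by-symbol to 530 35 35 530 503 35 503 530 35 530 503 530 35; joining the 13 pieces gives the next term.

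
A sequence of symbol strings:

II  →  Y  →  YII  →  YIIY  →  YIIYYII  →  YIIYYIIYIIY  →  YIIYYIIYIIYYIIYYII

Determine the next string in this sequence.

YIIYYIIYIIYYIIYYIIYIIYYIIYIIY

Each term (from the third on) is the previous term followed by the one before it: term 3 = Y·II = YII.
So term 8 is YIIYYIIYIIYYIIYYII·YIIYYIIYIIY.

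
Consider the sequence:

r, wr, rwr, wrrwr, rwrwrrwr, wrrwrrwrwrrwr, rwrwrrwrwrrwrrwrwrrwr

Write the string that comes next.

wrrwrrwrwrrwrrwrwrrwrwrrwrrwrwrrwr

From term 3 onward, concatenate the second-to-last term with the last: r·wr = rwr, wr·rwr = wrrwr, …
The next term joins wrrwrrwrwrrwr and rwrwrrwrwrrwrrwrwrrwr.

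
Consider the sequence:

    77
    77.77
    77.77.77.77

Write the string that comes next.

Each string is two copies of the previous one joined by '.'.
One more doubling of 77.77.77.77 gives the answer.

77.77.77.77.77.77.77.77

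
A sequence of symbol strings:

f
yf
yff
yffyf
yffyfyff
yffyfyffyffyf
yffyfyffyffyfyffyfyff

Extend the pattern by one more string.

This is a Fibonacci-style word recurrence s(k) = s(k−1)·s(k−2): e.g. yf·f = yff.
Continuing: yffyfyffyffyfyffyfyff · yffyfyffyffyf gives term 8.

yffyfyffyffyfyffyfyffyffyfyffyffyf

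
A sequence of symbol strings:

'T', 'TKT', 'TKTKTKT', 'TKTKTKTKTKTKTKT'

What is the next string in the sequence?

Each string is two copies of the previous one joined by 'K'.
One more doubling of TKTKTKTKTKTKTKT gives the answer.

TKTKTKTKTKTKTKTKTKTKTKTKTKTKTKT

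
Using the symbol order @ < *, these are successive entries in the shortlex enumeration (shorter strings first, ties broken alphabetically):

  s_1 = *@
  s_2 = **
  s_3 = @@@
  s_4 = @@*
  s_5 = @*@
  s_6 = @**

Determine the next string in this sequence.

Find the rightmost character of @** below *, bump it to the next letter, and reset everything to its right to @.

*@@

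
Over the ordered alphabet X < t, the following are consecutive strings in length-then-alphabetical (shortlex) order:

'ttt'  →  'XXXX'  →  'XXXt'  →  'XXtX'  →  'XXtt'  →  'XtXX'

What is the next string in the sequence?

XtXt

Find the rightmost character of XtXX below t, bump it to the next letter, and reset everything to its right to X.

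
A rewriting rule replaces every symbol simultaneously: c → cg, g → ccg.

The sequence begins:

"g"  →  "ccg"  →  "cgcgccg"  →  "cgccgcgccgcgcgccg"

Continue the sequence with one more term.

cgccgcgcgccgcgccgcgcgccgcgccgcgccgcgcgccg

Applying the rule to each of the 17 symbols of cgccgcgccgcgcgccg gives the pieces cg ccg cg cg ccg cg ccg cg cg ccg cg ccg cg ccg cg cg ccg, which concatenate to the answer.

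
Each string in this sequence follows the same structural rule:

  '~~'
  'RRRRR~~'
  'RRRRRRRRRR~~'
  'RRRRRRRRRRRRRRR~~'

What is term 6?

The strings grow by a fixed prefix RRRRR each time.
From RRRRRRRRRRRRRRR~~, 2 further steps: RRRRRRRRRRRRRRR~~ → RRRRRRRRRRRRRRRRRRRR~~ → (answer).

RRRRRRRRRRRRRRRRRRRRRRRRR~~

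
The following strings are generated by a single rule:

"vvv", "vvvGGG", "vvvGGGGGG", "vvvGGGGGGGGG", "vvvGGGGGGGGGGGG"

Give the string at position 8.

The strings grow by a fixed suffix GGG each time.
From vvvGGGGGGGGGGGG, 3 further steps: vvvGGGGGGGGGGGG → vvvGGGGGGGGGGGGGGG → vvvGGGGGGGGGGGGGGGGGG → (answer).

vvvGGGGGGGGGGGGGGGGGGGGG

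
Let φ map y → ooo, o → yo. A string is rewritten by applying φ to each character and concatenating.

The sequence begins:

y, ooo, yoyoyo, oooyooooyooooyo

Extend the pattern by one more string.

yoyoyooooyoyoyoyooooyoyoyoyooooyo

Replace each of the 15 characters of oooyooooyooooyo in place — yo yo yo ooo yo yo yo yo ooo yo yo yo yo ooo yo — and concatenate.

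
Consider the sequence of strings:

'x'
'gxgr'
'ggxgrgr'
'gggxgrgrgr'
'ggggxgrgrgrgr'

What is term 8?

gggggggxgrgrgrgrgrgrgr

Every step adds g to the front and gr to the end of the previous string.
From ggggxgrgrgrgr, 3 further steps: ggggxgrgrgrgr → gggggxgrgrgrgrgr → ggggggxgrgrgrgrgrgr → (answer).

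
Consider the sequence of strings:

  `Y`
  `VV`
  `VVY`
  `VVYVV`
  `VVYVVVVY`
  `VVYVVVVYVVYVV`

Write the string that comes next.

VVYVVVVYVVYVVVVYVVVVY

Each term (from the third on) is the previous term followed by the one before it: term 3 = VV·Y = VVY.
Continuing: VVYVVVVYVVYVV · VVYVVVVY gives term 7.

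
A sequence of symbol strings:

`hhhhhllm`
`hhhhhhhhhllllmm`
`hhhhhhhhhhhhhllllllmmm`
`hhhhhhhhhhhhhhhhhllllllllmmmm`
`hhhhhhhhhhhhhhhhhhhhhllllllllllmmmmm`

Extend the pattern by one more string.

Each string has the form h^{4n+1} l^{2n} m^{n} (n = 1, 2, …).
For the next term, n = 6, so the run lengths are 25, 12, 6.

hhhhhhhhhhhhhhhhhhhhhhhhhllllllllllllmmmmmm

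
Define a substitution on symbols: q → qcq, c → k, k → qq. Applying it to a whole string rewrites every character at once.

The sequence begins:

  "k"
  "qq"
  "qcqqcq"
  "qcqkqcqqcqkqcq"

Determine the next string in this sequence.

Rewriting the 14 symbols of qcqkqcqqcqkqcq one by one yields qcq k qcq qq qcq k qcq qcq k qcq qq qcq k qcq; concatenated:

qcqkqcqqqqcqkqcqqcqkqcqqqqcqkqcq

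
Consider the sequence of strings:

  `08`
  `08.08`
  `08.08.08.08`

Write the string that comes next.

08.08.08.08.08.08.08.08

s(k+1) = s(k)·.·s(k) — each term doubles the last with '.' between the halves.
One more doubling of 08.08.08.08 gives the answer.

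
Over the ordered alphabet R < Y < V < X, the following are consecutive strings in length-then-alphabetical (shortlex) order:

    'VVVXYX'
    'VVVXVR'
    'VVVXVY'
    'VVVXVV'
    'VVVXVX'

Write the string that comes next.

Treat VVVXVX as a base-4 numeral over the given alphabet and add one, carrying through any trailing X's.

VVVXXR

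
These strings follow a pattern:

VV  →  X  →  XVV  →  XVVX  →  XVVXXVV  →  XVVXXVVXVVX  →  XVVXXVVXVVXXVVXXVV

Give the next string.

XVVXXVVXVVXXVVXXVVXVVXXVVXVVX

From term 3 onward, concatenate the last term with the second-to-last: X·VV = XVV, XVV·X = XVVX, …
Continuing: XVVXXVVXVVXXVVXXVV · XVVXXVVXVVX gives term 8.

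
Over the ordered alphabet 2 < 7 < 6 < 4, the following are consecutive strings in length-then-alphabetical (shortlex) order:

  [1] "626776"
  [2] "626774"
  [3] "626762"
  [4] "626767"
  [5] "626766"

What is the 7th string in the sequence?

Stepping forward 2 times from 626766: 626766 → 626764, then the target.

626742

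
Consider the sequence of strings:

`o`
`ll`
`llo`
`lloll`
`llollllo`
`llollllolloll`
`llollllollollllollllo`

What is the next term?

llollllollollllollllollollllolloll

From term 3 onward, concatenate the last term with the second-to-last: ll·o = llo, llo·ll = lloll, …
The next term joins llollllollollllollllo and llollllolloll.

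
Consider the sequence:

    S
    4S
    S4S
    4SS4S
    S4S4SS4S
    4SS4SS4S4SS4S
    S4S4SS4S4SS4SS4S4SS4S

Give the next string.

4SS4SS4S4SS4SS4S4SS4S4SS4SS4S4SS4S

Each term (from the third on) is the two preceding terms concatenated in order: term 3 = S·4S = S4S.
The next term joins 4SS4SS4S4SS4S and S4S4SS4S4SS4SS4S4SS4S.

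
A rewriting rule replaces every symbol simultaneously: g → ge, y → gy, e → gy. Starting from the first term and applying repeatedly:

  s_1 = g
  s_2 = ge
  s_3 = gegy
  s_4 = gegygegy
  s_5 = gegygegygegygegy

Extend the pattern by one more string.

Rewriting the 16 symbols of gegygegygegygegy one by one yields ge gy ge gy ge gy ge gy ge gy ge gy ge gy ge gy; concatenated:

gegygegygegygegygegygegygegygegy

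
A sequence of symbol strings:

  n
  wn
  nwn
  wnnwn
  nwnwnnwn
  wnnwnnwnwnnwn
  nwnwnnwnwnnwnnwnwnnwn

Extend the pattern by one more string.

wnnwnnwnwnnwnnwnwnnwnwnnwnnwnwnnwn

From term 3 onward, concatenate the second-to-last term with the last: n·wn = nwn, wn·nwn = wnnwn, …
Continuing: wnnwnnwnwnnwn · nwnwnnwnwnnwnnwnwnnwn gives term 8.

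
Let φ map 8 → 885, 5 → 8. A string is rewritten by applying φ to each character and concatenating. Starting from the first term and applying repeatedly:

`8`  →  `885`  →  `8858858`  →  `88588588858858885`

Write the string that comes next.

Rewriting the 17 symbols of 88588588858858885 one by one yields 885 885 8 885 885 8 885 885 885 8 885 885 8 885 885 885 8; concatenated:

88588588858858885885885888588588858858858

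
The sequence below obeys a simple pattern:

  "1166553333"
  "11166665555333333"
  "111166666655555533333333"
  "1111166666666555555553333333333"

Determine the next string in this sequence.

11111166666666665555555555333333333333

Term n consists of n+1 1's, followed by 2n 6's, followed by 2n 5's, followed by 2n+2 3's (n = 1, 2, …).
At n = 5 the blocks have lengths 6, 10, 10, 12.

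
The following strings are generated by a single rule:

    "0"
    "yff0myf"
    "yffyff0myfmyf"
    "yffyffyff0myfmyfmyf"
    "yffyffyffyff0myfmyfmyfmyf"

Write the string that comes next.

Each term wraps the previous one in yff on the left and myf on the right.
One more step from yffyffyffyff0myfmyfmyfmyf gives the answer.

yffyffyffyffyff0myfmyfmyfmyfmyf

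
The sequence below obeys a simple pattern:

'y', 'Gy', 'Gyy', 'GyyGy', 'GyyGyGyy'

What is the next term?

GyyGyGyyGyyGy

From term 3 onward, concatenate the last term with the second-to-last: Gy·y = Gyy, Gyy·Gy = GyyGy, …
Continuing: GyyGyGyy · GyyGy gives term 6.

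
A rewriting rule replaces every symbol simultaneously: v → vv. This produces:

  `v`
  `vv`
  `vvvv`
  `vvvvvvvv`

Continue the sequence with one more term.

Expanding vvvvvvvv: v→vv, v→vv, v→vv, v→vv, v→vv, v→vv, v→vv, v→vv. Concatenated: vv vv vv vv vv vv vv vv.

vvvvvvvvvvvvvvvv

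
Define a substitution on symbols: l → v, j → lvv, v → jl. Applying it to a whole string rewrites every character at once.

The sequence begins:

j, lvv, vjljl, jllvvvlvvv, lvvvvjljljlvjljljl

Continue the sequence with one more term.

φ(lvvvvjljljlvjljljl) expands symbol-by-symbol to v jl jl jl jl lvv v lvv v lvv v jl lvv v lvv v lvv v; joining the 18 pieces gives the next term.

vjljljljllvvvlvvvlvvvjllvvvlvvvlvvv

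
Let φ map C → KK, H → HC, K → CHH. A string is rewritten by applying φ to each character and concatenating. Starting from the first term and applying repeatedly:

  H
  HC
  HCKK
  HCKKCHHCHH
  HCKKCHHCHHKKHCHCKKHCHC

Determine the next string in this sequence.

HCKKCHHCHHKKHCHCKKHCHCCHHCHHHCKKHCKKCHHCHHHCKKHCKK

Applying the rule to each of the 22 symbols of HCKKCHHCHHKKHCHCKKHCHC gives the pieces HC KK CHH CHH KK HC HC KK HC HC CHH CHH HC KK HC KK CHH CHH HC KK HC KK, which concatenate to the answer.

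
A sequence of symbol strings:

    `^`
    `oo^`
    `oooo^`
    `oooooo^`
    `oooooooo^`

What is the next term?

oooooooooo^

Each term is the previous one with oo prepended.
So the next term is oo·oooooooo^.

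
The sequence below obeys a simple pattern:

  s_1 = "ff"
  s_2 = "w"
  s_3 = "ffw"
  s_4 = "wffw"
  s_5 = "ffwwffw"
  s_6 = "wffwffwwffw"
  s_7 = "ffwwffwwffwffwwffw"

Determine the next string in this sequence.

Each term (from the third on) is the two preceding terms concatenated in order: term 3 = ff·w = ffw.
Continuing: wffwffwwffw · ffwwffwwffwffwwffw gives term 8.

wffwffwwffwffwwffwwffwffwwffw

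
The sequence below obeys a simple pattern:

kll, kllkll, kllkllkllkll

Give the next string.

s(k+1) = s(k)·s(k) — each term doubles the last.
One more doubling of kllkllkllkll gives the answer.

kllkllkllkllkllkllkllkll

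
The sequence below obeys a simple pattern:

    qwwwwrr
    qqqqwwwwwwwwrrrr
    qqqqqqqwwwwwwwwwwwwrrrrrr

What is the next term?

Term n consists of 3n-2 q's, followed by 4n w's, followed by 2n r's (n = 1, 2, …).
For the next term, n = 4, so the run lengths are 10, 16, 8.

qqqqqqqqqqwwwwwwwwwwwwwwwwrrrrrrrr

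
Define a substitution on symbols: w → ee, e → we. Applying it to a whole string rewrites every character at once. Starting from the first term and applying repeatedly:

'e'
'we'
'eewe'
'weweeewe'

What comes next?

eeweeeweweweeewe

Expanding weweeewe: w→ee, e→we, w→ee, e→we, e→we, e→we, w→ee, e→we. Concatenated: ee we ee we we we ee we.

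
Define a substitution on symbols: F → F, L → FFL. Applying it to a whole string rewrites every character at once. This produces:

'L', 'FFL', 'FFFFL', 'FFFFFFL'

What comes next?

FFFFFFFFL

Expanding FFFFFFL: F→F, F→F, F→F, F→F, F→F, F→F, L→FFL. Concatenated: F F F F F F FFL.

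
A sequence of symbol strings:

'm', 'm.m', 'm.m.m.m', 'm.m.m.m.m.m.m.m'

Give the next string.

Each string is two copies of the previous one joined by '.'.
Doubling m.m.m.m.m.m.m.m with '.' between the halves:

m.m.m.m.m.m.m.m.m.m.m.m.m.m.m.m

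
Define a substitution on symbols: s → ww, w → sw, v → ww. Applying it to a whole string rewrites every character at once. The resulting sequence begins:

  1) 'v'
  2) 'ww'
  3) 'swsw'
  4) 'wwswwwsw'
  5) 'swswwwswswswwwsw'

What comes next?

Rewriting the 16 symbols of swswwwswswswwwsw one by one yields ww sw ww sw sw sw ww sw ww sw ww sw sw sw ww sw; concatenated:

wwswwwswswswwwswwwswwwswswswwwsw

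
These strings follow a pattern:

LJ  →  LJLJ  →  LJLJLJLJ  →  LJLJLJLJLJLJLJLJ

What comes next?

LJLJLJLJLJLJLJLJLJLJLJLJLJLJLJLJ

Each string is two copies of the previous one concatenated.
So the next term is two copies of LJLJLJLJLJLJLJLJ.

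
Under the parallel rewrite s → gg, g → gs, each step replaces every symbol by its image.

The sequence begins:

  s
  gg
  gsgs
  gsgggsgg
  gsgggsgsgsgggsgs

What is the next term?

Applying the rule to each of the 16 symbols of gsgggsgsgsgggsgs gives the pieces gs gg gs gs gs gg gs gg gs gg gs gs gs gg gs gg, which concatenate to the answer.

gsgggsgsgsgggsgggsgggsgsgsgggsgg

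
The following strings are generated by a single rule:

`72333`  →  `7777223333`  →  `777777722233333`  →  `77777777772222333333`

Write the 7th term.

The n-th term is 3n-2 7's then n 2's then n+2 3's (n = 1, 2, …).
Setting n = 7 gives 19, 7, 9 characters in each block.

77777777777777777772222222333333333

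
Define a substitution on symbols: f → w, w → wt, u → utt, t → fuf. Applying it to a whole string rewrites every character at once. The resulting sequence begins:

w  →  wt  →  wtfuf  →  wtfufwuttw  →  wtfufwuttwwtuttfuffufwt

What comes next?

wtfufwuttwwtuttfuffufwtwtfufuttfuffufwuttwwuttwwtfuf

Replace each of the 23 characters of wtfufwuttwwtuttfuffufwt in place — wt fuf w utt w wt utt fuf fuf wt wt fuf utt fuf fuf w utt w w utt w wt fuf — and concatenate.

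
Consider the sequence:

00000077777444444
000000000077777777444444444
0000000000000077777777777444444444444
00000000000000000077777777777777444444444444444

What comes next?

Each string has the form 0^{4n-2} 7^{3n-1} 4^{3n}, where the shown terms are n = 2, 3, 4, 5.
For the next term, n = 6, so the run lengths are 22, 17, 18.

000000000000000000000077777777777777777444444444444444444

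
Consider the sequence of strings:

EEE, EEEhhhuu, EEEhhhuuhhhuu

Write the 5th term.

EEEhhhuuhhhuuhhhuuhhhuu

Every step adds hhhuu to the end: s(k+1) = s(k)·hhhuu.
From EEEhhhuuhhhuu, 2 further steps: EEEhhhuuhhhuu → EEEhhhuuhhhuuhhhuu → (answer).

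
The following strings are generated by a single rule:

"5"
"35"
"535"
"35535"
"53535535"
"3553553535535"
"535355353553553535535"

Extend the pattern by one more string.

3553553535535535355353553553535535

Each term (from the third on) is the two preceding terms concatenated in order: term 3 = 5·35 = 535.
So term 8 is 3553553535535·535355353553553535535.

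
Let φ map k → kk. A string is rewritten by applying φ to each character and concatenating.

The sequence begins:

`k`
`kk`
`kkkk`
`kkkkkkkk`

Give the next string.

kkkkkkkkkkkkkkkk

Rewriting each symbol of kkkkkkkk: k→kk, k→kk, k→kk, k→kk, k→kk, k→kk, k→kk, k→kk, which concatenates to kk kk kk kk kk kk kk kk.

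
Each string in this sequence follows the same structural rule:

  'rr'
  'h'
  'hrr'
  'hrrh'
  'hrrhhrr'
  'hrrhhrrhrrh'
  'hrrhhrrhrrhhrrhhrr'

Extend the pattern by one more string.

hrrhhrrhrrhhrrhhrrhrrhhrrhrrh

From term 3 onward, concatenate the last term with the second-to-last: h·rr = hrr, hrr·h = hrrh, …
So term 8 is hrrhhrrhrrhhrrhhrr·hrrhhrrhrrh.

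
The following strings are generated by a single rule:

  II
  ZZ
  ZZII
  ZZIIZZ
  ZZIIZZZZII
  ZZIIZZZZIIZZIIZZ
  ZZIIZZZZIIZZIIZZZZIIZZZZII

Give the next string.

Each term (from the third on) is the previous term followed by the one before it: term 3 = ZZ·II = ZZII.
So term 8 is ZZIIZZZZIIZZIIZZZZIIZZZZII·ZZIIZZZZIIZZIIZZ.

ZZIIZZZZIIZZIIZZZZIIZZZZIIZZIIZZZZIIZZIIZZ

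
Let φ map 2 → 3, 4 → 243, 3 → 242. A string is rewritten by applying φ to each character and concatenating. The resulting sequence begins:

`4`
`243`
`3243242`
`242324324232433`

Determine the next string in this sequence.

φ(242324324232433) expands symbol-by-symbol to 3 243 3 242 3 243 242 3 243 3 242 3 243 242 242; joining the 15 pieces gives the next term.

324332423243242324332423243242242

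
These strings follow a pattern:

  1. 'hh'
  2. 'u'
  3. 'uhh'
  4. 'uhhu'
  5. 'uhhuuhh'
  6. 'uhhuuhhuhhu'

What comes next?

uhhuuhhuhhuuhhuuhh

Each term (from the third on) is the previous term followed by the one before it: term 3 = u·hh = uhh.
Continuing: uhhuuhhuhhu · uhhuuhh gives term 7.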